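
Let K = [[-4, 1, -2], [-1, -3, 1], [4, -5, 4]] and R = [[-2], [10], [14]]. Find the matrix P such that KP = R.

P = [[2], [-6], [-6]]

Left-multiplying both sides by K⁻¹ gives P = K⁻¹R.
K has determinant 2; K⁻¹ = [[-7/2, 3, -5/2], [4, -4, 3], [17/2, -8, 13/2]].
P = K⁻¹R = [[-7/2, 3, -5/2], [4, -4, 3], [17/2, -8, 13/2]] · [[-2], [10], [14]] = [[2], [-6], [-6]].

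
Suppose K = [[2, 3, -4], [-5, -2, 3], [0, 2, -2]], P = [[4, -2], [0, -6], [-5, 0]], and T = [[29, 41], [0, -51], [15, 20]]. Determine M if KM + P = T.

KM = T − P = [[25, 43], [0, -45], [20, 20]].
K is on the left of M, so left-multiply by K⁻¹: M = K⁻¹(T − P).
det K = 6, so K⁻¹ = [[-1/3, -1/3, 1/6], [-5/3, -2/3, 7/3], [-5/3, -2/3, 11/6]].
M = K⁻¹(T − P) = [[-5, 4], [5, 5], [-5, -5]].

M = [[-5, 4], [5, 5], [-5, -5]]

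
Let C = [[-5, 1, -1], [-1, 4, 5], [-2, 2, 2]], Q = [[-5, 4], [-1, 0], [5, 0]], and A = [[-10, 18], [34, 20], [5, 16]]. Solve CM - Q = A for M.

M = [[3, -5], [4, 0], [4, 3]]

CM = A + Q = [[-15, 22], [33, 20], [10, 16]].
Left-multiplying both sides by C⁻¹ gives M = C⁻¹(A + Q).
det C = -4, so C⁻¹ = [[1/2, 1, -9/4], [2, 3, -13/2], [-3/2, -2, 19/4]].
M = C⁻¹(A + Q) = [[3, -5], [4, 0], [4, 3]].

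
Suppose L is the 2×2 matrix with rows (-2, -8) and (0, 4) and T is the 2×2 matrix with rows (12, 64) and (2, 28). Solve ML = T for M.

Since L sits to the right of M, M = TL⁻¹.
det L = -8, so L⁻¹ = [[-1/2, -1], [0, 1/4]].
M = TL⁻¹ = [[12, 64], [2, 28]] · [[-1/2, -1], [0, 1/4]] = [[-6, 4], [-1, 5]].

M = [[-6, 4], [-1, 5]]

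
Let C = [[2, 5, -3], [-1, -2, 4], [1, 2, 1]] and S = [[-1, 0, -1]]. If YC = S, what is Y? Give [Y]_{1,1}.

2

C is on the right of Y, so right-multiply by C⁻¹: Y = SC⁻¹.
det C = 5; the adjugate gives C⁻¹ = [[-2, -11/5, 14/5], [1, 1, -1], [0, 1/5, 1/5]].
Y = SC⁻¹ = [[-1, 0, -1]] · [[-2, -11/5, 14/5], [1, 1, -1], [0, 1/5, 1/5]] = [[2, 2, -3]].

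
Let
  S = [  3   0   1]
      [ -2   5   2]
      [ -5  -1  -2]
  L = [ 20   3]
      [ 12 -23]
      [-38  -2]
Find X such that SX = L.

Since S multiplies X on the left, X = S⁻¹L.
S has determinant 3; S⁻¹ = [[-8/3, -1/3, -5/3], [-14/3, -1/3, -8/3], [9, 1, 5]].
X = S⁻¹L = [[-8/3, -1/3, -5/3], [-14/3, -1/3, -8/3], [9, 1, 5]] · [[20, 3], [12, -23], [-38, -2]] = [[6, 3], [4, -1], [2, -6]].

X = [[6, 3], [4, -1], [2, -6]]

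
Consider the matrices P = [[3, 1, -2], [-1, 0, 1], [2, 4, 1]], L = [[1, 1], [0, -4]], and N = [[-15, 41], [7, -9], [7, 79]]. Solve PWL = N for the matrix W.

W = P⁻¹NL⁻¹ (apply P⁻¹ on the left and L⁻¹ on the right).
det P = -1; the adjugate gives P⁻¹ = [[4, 9, -1], [-3, -7, 1], [4, 10, -1]].
det L = -4; the adjugate gives L⁻¹ = [[1, 1/4], [0, -1/4]].
P⁻¹N = [[-4, 4], [3, 19], [3, -5]].
W = (P⁻¹N)L⁻¹ = [[-4, -2], [3, -4], [3, 2]].

W = [[-4, -2], [3, -4], [3, 2]]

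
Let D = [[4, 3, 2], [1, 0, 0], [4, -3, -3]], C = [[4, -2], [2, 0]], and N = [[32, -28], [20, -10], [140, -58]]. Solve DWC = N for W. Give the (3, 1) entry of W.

-3

Left-multiply by D⁻¹ and right-multiply by C⁻¹: W = D⁻¹NC⁻¹.
det D = 3; the adjugate gives D⁻¹ = [[0, 1, 0], [1, -20/3, 2/3], [-1, 8, -1]].
det C = 4; the adjugate gives C⁻¹ = [[0, 1/2], [-1/2, 1]].
D⁻¹N = [[20, -10], [-8, 0], [-12, 6]].
W = (D⁻¹N)C⁻¹ = [[5, 0], [0, -4], [-3, 0]].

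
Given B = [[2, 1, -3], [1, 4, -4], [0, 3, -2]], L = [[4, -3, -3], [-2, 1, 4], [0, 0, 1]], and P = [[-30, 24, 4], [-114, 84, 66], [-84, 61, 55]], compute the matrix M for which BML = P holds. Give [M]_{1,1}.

1

M = B⁻¹PL⁻¹ (apply B⁻¹ on the left and L⁻¹ on the right).
det B = 1; the adjugate gives B⁻¹ = [[4, -7, 8], [2, -4, 5], [3, -6, 7]].
det L = -2, so L⁻¹ = [[-1/2, -3/2, 9/2], [-1, -2, 5], [0, 0, 1]].
B⁻¹P = [[6, -4, -6], [-24, 17, 19], [6, -5, 1]].
M = (B⁻¹P)L⁻¹ = [[1, -1, 1], [-5, 2, -4], [2, 1, 3]].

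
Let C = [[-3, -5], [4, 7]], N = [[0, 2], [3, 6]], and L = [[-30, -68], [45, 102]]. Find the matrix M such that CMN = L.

M = C⁻¹LN⁻¹ (apply C⁻¹ on the left and N⁻¹ on the right).
C has determinant -1; C⁻¹ = [[-7, -5], [4, 3]].
det N = -6; the adjugate gives N⁻¹ = [[-1, 1/3], [1/2, 0]].
C⁻¹L = [[-15, -34], [15, 34]].
M = (C⁻¹L)N⁻¹ = [[-2, -5], [2, 5]].

M = [[-2, -5], [2, 5]]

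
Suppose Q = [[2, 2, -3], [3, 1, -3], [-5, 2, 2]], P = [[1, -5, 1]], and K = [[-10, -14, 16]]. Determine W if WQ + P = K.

WQ = K − P = [[-11, -9, 15]].
Since Q sits to the right of W, W = (K − P)Q⁻¹.
det Q = 1, so Q⁻¹ = [[8, -10, -3], [9, -11, -3], [11, -14, -4]].
W = (K − P)Q⁻¹ = [[-4, -1, 0]].

W = [[-4, -1, 0]]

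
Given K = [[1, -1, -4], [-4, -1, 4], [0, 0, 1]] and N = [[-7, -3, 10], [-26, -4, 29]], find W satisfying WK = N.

K is on the right of W, so right-multiply by K⁻¹: W = NK⁻¹.
det K = -5; the adjugate gives K⁻¹ = [[1/5, -1/5, 8/5], [-4/5, -1/5, -12/5], [0, 0, 1]].
W = NK⁻¹ = [[-7, -3, 10], [-26, -4, 29]] · [[1/5, -1/5, 8/5], [-4/5, -1/5, -12/5], [0, 0, 1]] = [[1, 2, 6], [-2, 6, -3]].

W = [[1, 2, 6], [-2, 6, -3]]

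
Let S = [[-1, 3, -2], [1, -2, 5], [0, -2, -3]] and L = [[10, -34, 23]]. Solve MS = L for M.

S is on the right of M, so right-multiply by S⁻¹: M = LS⁻¹.
S has determinant -3; S⁻¹ = [[-16/3, -13/3, -11/3], [-1, -1, -1], [2/3, 2/3, 1/3]].
M = LS⁻¹ = [[10, -34, 23]] · [[-16/3, -13/3, -11/3], [-1, -1, -1], [2/3, 2/3, 1/3]] = [[-4, 6, 5]].

M = [[-4, 6, 5]]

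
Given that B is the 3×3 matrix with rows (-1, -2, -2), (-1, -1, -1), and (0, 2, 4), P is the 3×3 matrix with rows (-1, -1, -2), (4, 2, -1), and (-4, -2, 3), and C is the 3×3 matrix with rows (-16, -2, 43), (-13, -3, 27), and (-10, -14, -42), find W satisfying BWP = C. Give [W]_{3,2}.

0

Left-multiply by B⁻¹ and right-multiply by P⁻¹: W = B⁻¹CP⁻¹.
det B = -2, so B⁻¹ = [[1, -2, 0], [-2, 2, -1/2], [1, -1, 1/2]].
det P = 4, so P⁻¹ = [[1, 7/4, 5/4], [-2, -11/4, -9/4], [0, 1/2, 1/2]].
B⁻¹C = [[10, 4, -11], [11, 5, -11], [-8, -6, -5]].
W = (B⁻¹C)P⁻¹ = [[2, 1, -2], [1, 0, -3], [4, 0, 1]].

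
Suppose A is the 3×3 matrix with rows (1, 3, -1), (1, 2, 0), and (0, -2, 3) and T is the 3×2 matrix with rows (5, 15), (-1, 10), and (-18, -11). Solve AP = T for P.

Since A multiplies P on the left, P = A⁻¹T.
A has determinant -1; A⁻¹ = [[-6, 7, -2], [3, -3, 1], [2, -2, 1]].
P = A⁻¹T = [[-6, 7, -2], [3, -3, 1], [2, -2, 1]] · [[5, 15], [-1, 10], [-18, -11]] = [[-1, 2], [0, 4], [-6, -1]].

P = [[-1, 2], [0, 4], [-6, -1]]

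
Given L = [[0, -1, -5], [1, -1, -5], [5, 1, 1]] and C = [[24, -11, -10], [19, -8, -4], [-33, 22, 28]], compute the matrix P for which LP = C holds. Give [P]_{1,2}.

3

L is on the left of P, so left-multiply by L⁻¹: P = L⁻¹C.
det L = -4, so L⁻¹ = [[-1, 1, 0], [13/2, -25/4, 5/4], [-3/2, 5/4, -1/4]].
P = L⁻¹C = [[-1, 1, 0], [13/2, -25/4, 5/4], [-3/2, 5/4, -1/4]] · [[24, -11, -10], [19, -8, -4], [-33, 22, 28]] = [[-5, 3, 6], [-4, 6, -5], [-4, 1, 3]].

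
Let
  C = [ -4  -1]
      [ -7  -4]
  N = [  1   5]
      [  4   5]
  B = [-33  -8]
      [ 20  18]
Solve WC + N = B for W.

W = [[5, 2], [3, -4]]

WC = B − N = [[-34, -13], [16, 13]].
Since C sits to the right of W, W = (B − N)C⁻¹.
det C = 9; the adjugate gives C⁻¹ = [[-4/9, 1/9], [7/9, -4/9]].
W = (B − N)C⁻¹ = [[5, 2], [3, -4]].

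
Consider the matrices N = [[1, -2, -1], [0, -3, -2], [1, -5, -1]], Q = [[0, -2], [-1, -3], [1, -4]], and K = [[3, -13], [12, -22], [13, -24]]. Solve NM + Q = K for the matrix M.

M = [[-5, 0], [-3, 3], [-2, 5]]

NM = K − Q = [[3, -11], [13, -19], [12, -20]].
Left-multiplying both sides by N⁻¹ gives M = N⁻¹(K − Q).
N has determinant -6; N⁻¹ = [[7/6, -1/2, -1/6], [1/3, 0, -1/3], [-1/2, -1/2, 1/2]].
M = N⁻¹(K − Q) = [[-5, 0], [-3, 3], [-2, 5]].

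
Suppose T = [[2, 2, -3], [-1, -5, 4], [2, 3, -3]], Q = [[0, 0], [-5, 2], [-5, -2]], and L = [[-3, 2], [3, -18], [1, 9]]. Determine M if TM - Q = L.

M = [[-5, -1], [-1, 5], [-3, 2]]

TM = L + Q = [[-3, 2], [-2, -16], [-4, 7]].
T is on the left of M, so left-multiply by T⁻¹: M = T⁻¹(L + Q).
det T = -5; the adjugate gives T⁻¹ = [[-3/5, 3/5, 7/5], [-1, 0, 1], [-7/5, 2/5, 8/5]].
M = T⁻¹(L + Q) = [[-5, -1], [-1, 5], [-3, 2]].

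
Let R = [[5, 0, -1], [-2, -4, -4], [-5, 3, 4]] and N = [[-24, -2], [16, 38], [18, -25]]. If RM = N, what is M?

M = [[-4, -1], [-6, -6], [4, -3]]

R is on the left of M, so left-multiply by R⁻¹: M = R⁻¹N.
det R = 6, so R⁻¹ = [[-2/3, -1/2, -2/3], [14/3, 5/2, 11/3], [-13/3, -5/2, -10/3]].
M = R⁻¹N = [[-2/3, -1/2, -2/3], [14/3, 5/2, 11/3], [-13/3, -5/2, -10/3]] · [[-24, -2], [16, 38], [18, -25]] = [[-4, -1], [-6, -6], [4, -3]].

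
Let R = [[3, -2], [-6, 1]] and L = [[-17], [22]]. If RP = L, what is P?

P = [[-3], [4]]

Since R multiplies P on the left, P = R⁻¹L.
det R = -9, so R⁻¹ = [[-1/9, -2/9], [-2/3, -1/3]].
P = R⁻¹L = [[-1/9, -2/9], [-2/3, -1/3]] · [[-17], [22]] = [[-3], [4]].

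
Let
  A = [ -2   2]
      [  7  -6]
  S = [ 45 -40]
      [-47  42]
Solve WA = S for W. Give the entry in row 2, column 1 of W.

Right-multiplying both sides by A⁻¹ gives W = SA⁻¹.
A has determinant -2; A⁻¹ = [[3, 1], [7/2, 1]].
W = SA⁻¹ = [[45, -40], [-47, 42]] · [[3, 1], [7/2, 1]] = [[-5, 5], [6, -5]].

6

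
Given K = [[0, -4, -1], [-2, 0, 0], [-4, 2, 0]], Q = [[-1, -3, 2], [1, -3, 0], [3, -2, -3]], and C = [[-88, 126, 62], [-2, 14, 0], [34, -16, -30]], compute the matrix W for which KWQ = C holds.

W = [[3, -2, 2], [0, 4, 5], [5, 5, 4]]

Isolating W: multiply by K⁻¹ from the left and Q⁻¹ from the right, so W = K⁻¹CQ⁻¹.
det K = 4, so K⁻¹ = [[0, -1/2, 0], [0, -1, 1/2], [-1, 4, -2]].
Q has determinant -4; Q⁻¹ = [[-9/4, 13/4, -3/2], [-3/4, 3/4, -1/2], [-7/4, 11/4, -3/2]].
K⁻¹C = [[1, -7, 0], [19, -22, -15], [12, -38, -2]].
W = (K⁻¹C)Q⁻¹ = [[3, -2, 2], [0, 4, 5], [5, 5, 4]].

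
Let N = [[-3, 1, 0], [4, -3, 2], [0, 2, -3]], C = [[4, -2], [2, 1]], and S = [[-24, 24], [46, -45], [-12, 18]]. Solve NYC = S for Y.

Left-multiply by N⁻¹ and right-multiply by C⁻¹: Y = N⁻¹SC⁻¹.
det N = -3; the adjugate gives N⁻¹ = [[-5/3, -1, -2/3], [-4, -3, -2], [-8/3, -2, -5/3]].
det C = 8, so C⁻¹ = [[1/8, 1/4], [-1/4, 1/2]].
N⁻¹S = [[2, -7], [-18, 3], [-8, -4]].
Y = (N⁻¹S)C⁻¹ = [[2, -3], [-3, -3], [0, -4]].

Y = [[2, -3], [-3, -3], [0, -4]]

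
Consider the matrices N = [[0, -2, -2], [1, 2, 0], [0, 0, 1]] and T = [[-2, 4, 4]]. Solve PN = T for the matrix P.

Since N sits to the right of P, P = TN⁻¹.
det N = 2; the adjugate gives N⁻¹ = [[1, 1, 2], [-1/2, 0, -1], [0, 0, 1]].
P = TN⁻¹ = [[-2, 4, 4]] · [[1, 1, 2], [-1/2, 0, -1], [0, 0, 1]] = [[-4, -2, -4]].

P = [[-4, -2, -4]]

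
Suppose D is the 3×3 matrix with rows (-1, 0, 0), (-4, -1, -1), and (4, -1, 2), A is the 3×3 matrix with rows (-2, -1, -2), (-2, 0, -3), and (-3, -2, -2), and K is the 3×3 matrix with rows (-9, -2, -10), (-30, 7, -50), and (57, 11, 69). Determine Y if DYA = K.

Y = [[4, -4, -3], [1, -3, 5], [-2, -5, 3]]

Isolating Y: multiply by D⁻¹ from the left and A⁻¹ from the right, so Y = D⁻¹KA⁻¹.
det D = 3; the adjugate gives D⁻¹ = [[-1, 0, 0], [4/3, -2/3, -1/3], [8/3, -1/3, 1/3]].
A has determinant -1; A⁻¹ = [[6, -2, -3], [-5, 2, 2], [-4, 1, 2]].
D⁻¹K = [[9, 2, 10], [-11, -11, -3], [5, -4, 13]].
Y = (D⁻¹K)A⁻¹ = [[4, -4, -3], [1, -3, 5], [-2, -5, 3]].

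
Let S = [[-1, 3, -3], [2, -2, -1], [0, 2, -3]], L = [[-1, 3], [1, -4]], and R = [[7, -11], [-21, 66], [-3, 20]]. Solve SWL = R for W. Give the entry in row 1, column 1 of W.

Isolating W: multiply by S⁻¹ from the left and L⁻¹ from the right, so W = S⁻¹RL⁻¹.
S has determinant -2; S⁻¹ = [[-4, -3/2, 9/2], [-3, -3/2, 7/2], [-2, -1, 2]].
det L = 1, so L⁻¹ = [[-4, -3], [-1, -1]].
S⁻¹R = [[-10, 35], [0, 4], [1, -4]].
W = (S⁻¹R)L⁻¹ = [[5, -5], [-4, -4], [0, 1]].

5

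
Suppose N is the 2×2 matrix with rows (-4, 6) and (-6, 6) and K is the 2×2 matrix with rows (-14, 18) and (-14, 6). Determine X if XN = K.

X = [[2, 1], [-4, 5]]

N is on the right of X, so right-multiply by N⁻¹: X = KN⁻¹.
det N = 12, so N⁻¹ = [[1/2, -1/2], [1/2, -1/3]].
X = KN⁻¹ = [[-14, 18], [-14, 6]] · [[1/2, -1/2], [1/2, -1/3]] = [[2, 1], [-4, 5]].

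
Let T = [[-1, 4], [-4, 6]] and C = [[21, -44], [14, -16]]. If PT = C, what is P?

P = [[-5, -4], [2, -4]]

T is on the right of P, so right-multiply by T⁻¹: P = CT⁻¹.
det T = 10, so T⁻¹ = [[3/5, -2/5], [2/5, -1/10]].
P = CT⁻¹ = [[21, -44], [14, -16]] · [[3/5, -2/5], [2/5, -1/10]] = [[-5, -4], [2, -4]].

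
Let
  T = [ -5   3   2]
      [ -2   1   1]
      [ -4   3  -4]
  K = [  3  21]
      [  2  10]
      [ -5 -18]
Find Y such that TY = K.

Y = [[-2, -3], [-3, -2], [1, 6]]

Left-multiplying both sides by T⁻¹ gives Y = T⁻¹K.
det T = -5; the adjugate gives T⁻¹ = [[7/5, -18/5, -1/5], [12/5, -28/5, -1/5], [2/5, -3/5, -1/5]].
Y = T⁻¹K = [[7/5, -18/5, -1/5], [12/5, -28/5, -1/5], [2/5, -3/5, -1/5]] · [[3, 21], [2, 10], [-5, -18]] = [[-2, -3], [-3, -2], [1, 6]].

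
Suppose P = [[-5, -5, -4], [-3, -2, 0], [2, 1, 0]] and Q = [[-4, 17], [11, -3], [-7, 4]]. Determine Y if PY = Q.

Y = [[-3, 5], [-1, -6], [6, -3]]

P is on the left of Y, so left-multiply by P⁻¹: Y = P⁻¹Q.
P has determinant -4; P⁻¹ = [[0, 1, 2], [0, -2, -3], [-1/4, 5/4, 5/4]].
Y = P⁻¹Q = [[0, 1, 2], [0, -2, -3], [-1/4, 5/4, 5/4]] · [[-4, 17], [11, -3], [-7, 4]] = [[-3, 5], [-1, -6], [6, -3]].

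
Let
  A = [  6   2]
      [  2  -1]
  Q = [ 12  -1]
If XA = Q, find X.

Since A sits to the right of X, X = QA⁻¹.
A has determinant -10; A⁻¹ = [[1/10, 1/5], [1/5, -3/5]].
X = QA⁻¹ = [[12, -1]] · [[1/10, 1/5], [1/5, -3/5]] = [[1, 3]].

X = [[1, 3]]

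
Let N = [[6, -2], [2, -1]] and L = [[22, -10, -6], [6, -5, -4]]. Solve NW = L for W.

Since N multiplies W on the left, W = N⁻¹L.
det N = -2, so N⁻¹ = [[1/2, -1], [1, -3]].
W = N⁻¹L = [[1/2, -1], [1, -3]] · [[22, -10, -6], [6, -5, -4]] = [[5, 0, 1], [4, 5, 6]].

W = [[5, 0, 1], [4, 5, 6]]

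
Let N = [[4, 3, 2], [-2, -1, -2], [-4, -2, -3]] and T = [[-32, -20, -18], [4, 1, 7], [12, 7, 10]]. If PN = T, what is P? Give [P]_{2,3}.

1

N is on the right of P, so right-multiply by N⁻¹: P = TN⁻¹.
N has determinant 2; N⁻¹ = [[-1/2, 5/2, -2], [1, -2, 2], [0, -2, 1]].
P = TN⁻¹ = [[-32, -20, -18], [4, 1, 7], [12, 7, 10]] · [[-1/2, 5/2, -2], [1, -2, 2], [0, -2, 1]] = [[-4, -4, 6], [-1, -6, 1], [1, -4, 0]].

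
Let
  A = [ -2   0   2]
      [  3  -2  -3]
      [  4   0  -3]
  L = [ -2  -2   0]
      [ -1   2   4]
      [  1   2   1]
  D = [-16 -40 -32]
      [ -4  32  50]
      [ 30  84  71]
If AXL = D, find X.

Left-multiply by A⁻¹ and right-multiply by L⁻¹: X = A⁻¹DL⁻¹.
det A = 4; the adjugate gives A⁻¹ = [[3/2, 0, 1], [-3/4, -1/2, 0], [2, 0, 1]].
det L = 2; the adjugate gives L⁻¹ = [[-3, 1, -4], [5/2, -1, 4], [-2, 1, -3]].
A⁻¹D = [[6, 24, 23], [14, 14, -1], [-2, 4, 7]].
X = (A⁻¹D)L⁻¹ = [[-4, 5, 3], [-5, -1, 3], [2, 1, 3]].

X = [[-4, 5, 3], [-5, -1, 3], [2, 1, 3]]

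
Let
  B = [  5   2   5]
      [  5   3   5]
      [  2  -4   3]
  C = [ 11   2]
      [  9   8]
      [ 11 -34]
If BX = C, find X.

Left-multiplying both sides by B⁻¹ gives X = B⁻¹C.
det B = 5; the adjugate gives B⁻¹ = [[29/5, -26/5, -1], [-1, 1, 0], [-26/5, 24/5, 1]].
X = B⁻¹C = [[29/5, -26/5, -1], [-1, 1, 0], [-26/5, 24/5, 1]] · [[11, 2], [9, 8], [11, -34]] = [[6, 4], [-2, 6], [-3, -6]].

X = [[6, 4], [-2, 6], [-3, -6]]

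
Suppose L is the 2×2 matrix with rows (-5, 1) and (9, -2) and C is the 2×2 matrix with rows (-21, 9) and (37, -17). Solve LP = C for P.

P = [[5, -1], [4, 4]]

Left-multiplying both sides by L⁻¹ gives P = L⁻¹C.
det L = 1, so L⁻¹ = [[-2, -1], [-9, -5]].
P = L⁻¹C = [[-2, -1], [-9, -5]] · [[-21, 9], [37, -17]] = [[5, -1], [4, 4]].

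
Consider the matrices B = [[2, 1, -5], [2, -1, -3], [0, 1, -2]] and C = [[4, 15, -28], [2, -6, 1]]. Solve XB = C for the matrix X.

Right-multiplying both sides by B⁻¹ gives X = CB⁻¹.
det B = 4, so B⁻¹ = [[5/4, -3/4, -2], [1, -1, -1], [1/2, -1/2, -1]].
X = CB⁻¹ = [[4, 15, -28], [2, -6, 1]] · [[5/4, -3/4, -2], [1, -1, -1], [1/2, -1/2, -1]] = [[6, -4, 5], [-3, 4, 1]].

X = [[6, -4, 5], [-3, 4, 1]]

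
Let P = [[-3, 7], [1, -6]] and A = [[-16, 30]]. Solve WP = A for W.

W = [[6, 2]]

P is on the right of W, so right-multiply by P⁻¹: W = AP⁻¹.
P has determinant 11; P⁻¹ = [[-6/11, -7/11], [-1/11, -3/11]].
W = AP⁻¹ = [[-16, 30]] · [[-6/11, -7/11], [-1/11, -3/11]] = [[6, 2]].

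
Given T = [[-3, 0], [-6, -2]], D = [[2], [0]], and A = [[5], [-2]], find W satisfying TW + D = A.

TW = A − D = [[3], [-2]].
Since T multiplies W on the left, W = T⁻¹(A − D).
T has determinant 6; T⁻¹ = [[-1/3, 0], [1, -1/2]].
W = T⁻¹(A − D) = [[-1], [4]].

W = [[-1], [4]]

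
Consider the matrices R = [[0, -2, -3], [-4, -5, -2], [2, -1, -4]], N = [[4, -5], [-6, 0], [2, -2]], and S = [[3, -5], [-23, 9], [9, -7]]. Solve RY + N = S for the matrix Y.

Y = [[5, -5], [-1, 3], [1, -2]]

RY = S − N = [[-1, 0], [-17, 9], [7, -5]].
Left-multiplying both sides by R⁻¹ gives Y = R⁻¹(S − N).
det R = -2, so R⁻¹ = [[-9, 5/2, 11/2], [10, -3, -6], [-7, 2, 4]].
Y = R⁻¹(S − N) = [[5, -5], [-1, 3], [1, -2]].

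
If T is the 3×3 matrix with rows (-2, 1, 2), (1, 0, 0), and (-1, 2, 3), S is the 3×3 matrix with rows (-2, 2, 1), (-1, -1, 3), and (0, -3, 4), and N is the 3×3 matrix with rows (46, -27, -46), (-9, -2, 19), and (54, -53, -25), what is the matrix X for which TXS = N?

X = [[4, 1, 3], [-2, -2, 5], [-3, -5, 2]]

Left-multiply by T⁻¹ and right-multiply by S⁻¹: X = T⁻¹NS⁻¹.
det T = 1; the adjugate gives T⁻¹ = [[0, 1, 0], [-3, -4, 2], [2, 3, -1]].
S has determinant 1; S⁻¹ = [[5, -11, 7], [4, -8, 5], [3, -6, 4]].
T⁻¹N = [[-9, -2, 19], [6, -17, 12], [11, -7, -10]].
X = (T⁻¹N)S⁻¹ = [[4, 1, 3], [-2, -2, 5], [-3, -5, 2]].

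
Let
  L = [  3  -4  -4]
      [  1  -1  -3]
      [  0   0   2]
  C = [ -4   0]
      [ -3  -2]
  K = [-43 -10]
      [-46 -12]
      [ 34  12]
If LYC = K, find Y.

Y = [[5, -5], [4, -2], [-2, -3]]

Isolating Y: multiply by L⁻¹ from the left and C⁻¹ from the right, so Y = L⁻¹KC⁻¹.
det L = 2, so L⁻¹ = [[-1, 4, 4], [-1, 3, 5/2], [0, 0, 1/2]].
det C = 8; the adjugate gives C⁻¹ = [[-1/4, 0], [3/8, -1/2]].
L⁻¹K = [[-5, 10], [-10, 4], [17, 6]].
Y = (L⁻¹K)C⁻¹ = [[5, -5], [4, -2], [-2, -3]].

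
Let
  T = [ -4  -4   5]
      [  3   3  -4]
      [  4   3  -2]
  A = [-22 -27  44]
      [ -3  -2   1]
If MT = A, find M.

T is on the right of M, so right-multiply by T⁻¹: M = AT⁻¹.
T has determinant 1; T⁻¹ = [[6, 7, 1], [-10, -12, -1], [-3, -4, 0]].
M = AT⁻¹ = [[-22, -27, 44], [-3, -2, 1]] · [[6, 7, 1], [-10, -12, -1], [-3, -4, 0]] = [[6, -6, 5], [-1, -1, -1]].

M = [[6, -6, 5], [-1, -1, -1]]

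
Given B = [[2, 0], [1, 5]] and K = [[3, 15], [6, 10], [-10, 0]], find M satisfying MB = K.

M = [[0, 3], [2, 2], [-5, 0]]

Since B sits to the right of M, M = KB⁻¹.
det B = 10, so B⁻¹ = [[1/2, 0], [-1/10, 1/5]].
M = KB⁻¹ = [[3, 15], [6, 10], [-10, 0]] · [[1/2, 0], [-1/10, 1/5]] = [[0, 3], [2, 2], [-5, 0]].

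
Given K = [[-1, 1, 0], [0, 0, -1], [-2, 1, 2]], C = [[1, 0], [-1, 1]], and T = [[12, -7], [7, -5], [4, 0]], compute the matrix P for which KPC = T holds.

P = [[-3, 3], [2, -4], [-2, 5]]

Isolating P: multiply by K⁻¹ from the left and C⁻¹ from the right, so P = K⁻¹TC⁻¹.
det K = 1; the adjugate gives K⁻¹ = [[1, -2, -1], [2, -2, -1], [0, -1, 0]].
C has determinant 1; C⁻¹ = [[1, 0], [1, 1]].
K⁻¹T = [[-6, 3], [6, -4], [-7, 5]].
P = (K⁻¹T)C⁻¹ = [[-3, 3], [2, -4], [-2, 5]].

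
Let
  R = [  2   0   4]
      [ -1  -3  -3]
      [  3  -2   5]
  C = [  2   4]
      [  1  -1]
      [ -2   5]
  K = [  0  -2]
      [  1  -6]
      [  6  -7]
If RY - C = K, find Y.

Y = [[-5, -5], [-2, 1], [3, 3]]

RY = K + C = [[2, 2], [2, -7], [4, -2]].
R is on the left of Y, so left-multiply by R⁻¹: Y = R⁻¹(K + C).
det R = 2; the adjugate gives R⁻¹ = [[-21/2, -4, 6], [-2, -1, 1], [11/2, 2, -3]].
Y = R⁻¹(K + C) = [[-5, -5], [-2, 1], [3, 3]].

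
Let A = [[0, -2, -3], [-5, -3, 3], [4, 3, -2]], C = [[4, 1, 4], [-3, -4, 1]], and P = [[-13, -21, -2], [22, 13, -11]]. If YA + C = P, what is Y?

YA = P − C = [[-17, -22, -6], [25, 17, -12]].
A is on the right of Y, so right-multiply by A⁻¹: Y = (P − C)A⁻¹.
det A = 5; the adjugate gives A⁻¹ = [[-3/5, -13/5, -3], [2/5, 12/5, 3], [-3/5, -8/5, -2]].
Y = (P − C)A⁻¹ = [[5, 1, -3], [-1, -5, 0]].

Y = [[5, 1, -3], [-1, -5, 0]]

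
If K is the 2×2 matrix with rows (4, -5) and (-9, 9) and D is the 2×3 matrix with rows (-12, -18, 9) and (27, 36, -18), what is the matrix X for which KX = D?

X = [[-3, -2, 1], [0, 2, -1]]

Since K multiplies X on the left, X = K⁻¹D.
det K = -9; the adjugate gives K⁻¹ = [[-1, -5/9], [-1, -4/9]].
X = K⁻¹D = [[-1, -5/9], [-1, -4/9]] · [[-12, -18, 9], [27, 36, -18]] = [[-3, -2, 1], [0, 2, -1]].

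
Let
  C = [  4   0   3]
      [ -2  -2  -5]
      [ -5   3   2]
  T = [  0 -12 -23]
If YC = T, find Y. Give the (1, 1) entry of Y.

-5

C is on the right of Y, so right-multiply by C⁻¹: Y = TC⁻¹.
det C = -4; the adjugate gives C⁻¹ = [[-11/4, -9/4, -3/2], [-29/4, -23/4, -7/2], [4, 3, 2]].
Y = TC⁻¹ = [[0, -12, -23]] · [[-11/4, -9/4, -3/2], [-29/4, -23/4, -7/2], [4, 3, 2]] = [[-5, 0, -4]].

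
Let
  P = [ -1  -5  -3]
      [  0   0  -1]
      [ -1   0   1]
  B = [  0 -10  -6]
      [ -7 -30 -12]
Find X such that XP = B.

X = [[2, -2, -2], [6, -5, 1]]

Right-multiplying both sides by P⁻¹ gives X = BP⁻¹.
det P = -5; the adjugate gives P⁻¹ = [[0, -1, -1], [-1/5, 4/5, 1/5], [0, -1, 0]].
X = BP⁻¹ = [[0, -10, -6], [-7, -30, -12]] · [[0, -1, -1], [-1/5, 4/5, 1/5], [0, -1, 0]] = [[2, -2, -2], [6, -5, 1]].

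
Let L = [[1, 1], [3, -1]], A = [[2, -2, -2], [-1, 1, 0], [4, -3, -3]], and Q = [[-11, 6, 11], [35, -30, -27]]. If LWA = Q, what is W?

Isolating W: multiply by L⁻¹ from the left and A⁻¹ from the right, so W = L⁻¹QA⁻¹.
L has determinant -4; L⁻¹ = [[1/4, 1/4], [3/4, -1/4]].
det A = 2; the adjugate gives A⁻¹ = [[-3/2, 0, 1], [-3/2, 1, 1], [-1/2, -1, 0]].
L⁻¹Q = [[6, -6, -4], [-17, 12, 15]].
W = (L⁻¹Q)A⁻¹ = [[2, -2, 0], [0, -3, -5]].

W = [[2, -2, 0], [0, -3, -5]]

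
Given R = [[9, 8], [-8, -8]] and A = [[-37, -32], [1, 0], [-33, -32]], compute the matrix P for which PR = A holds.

P = [[-5, -1], [1, 1], [-1, 3]]

Since R sits to the right of P, P = AR⁻¹.
det R = -8, so R⁻¹ = [[1, 1], [-1, -9/8]].
P = AR⁻¹ = [[-37, -32], [1, 0], [-33, -32]] · [[1, 1], [-1, -9/8]] = [[-5, -1], [1, 1], [-1, 3]].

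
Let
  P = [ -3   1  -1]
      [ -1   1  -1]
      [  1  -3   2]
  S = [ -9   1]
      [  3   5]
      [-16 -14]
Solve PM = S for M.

P is on the left of M, so left-multiply by P⁻¹: M = P⁻¹S.
det P = 2; the adjugate gives P⁻¹ = [[-1/2, 1/2, 0], [1/2, -5/2, -1], [1, -4, -1]].
M = P⁻¹S = [[-1/2, 1/2, 0], [1/2, -5/2, -1], [1, -4, -1]] · [[-9, 1], [3, 5], [-16, -14]] = [[6, 2], [4, 2], [-5, -5]].

M = [[6, 2], [4, 2], [-5, -5]]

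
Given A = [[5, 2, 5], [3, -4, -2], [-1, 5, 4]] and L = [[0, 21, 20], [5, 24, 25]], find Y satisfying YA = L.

Right-multiplying both sides by A⁻¹ gives Y = LA⁻¹.
det A = 5; the adjugate gives A⁻¹ = [[-6/5, 17/5, 16/5], [-2, 5, 5], [11/5, -27/5, -26/5]].
Y = LA⁻¹ = [[0, 21, 20], [5, 24, 25]] · [[-6/5, 17/5, 16/5], [-2, 5, 5], [11/5, -27/5, -26/5]] = [[2, -3, 1], [1, 2, 6]].

Y = [[2, -3, 1], [1, 2, 6]]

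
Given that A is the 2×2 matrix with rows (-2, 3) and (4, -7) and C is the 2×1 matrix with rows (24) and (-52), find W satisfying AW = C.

A is on the left of W, so left-multiply by A⁻¹: W = A⁻¹C.
A has determinant 2; A⁻¹ = [[-7/2, -3/2], [-2, -1]].
W = A⁻¹C = [[-7/2, -3/2], [-2, -1]] · [[24], [-52]] = [[-6], [4]].

W = [[-6], [4]]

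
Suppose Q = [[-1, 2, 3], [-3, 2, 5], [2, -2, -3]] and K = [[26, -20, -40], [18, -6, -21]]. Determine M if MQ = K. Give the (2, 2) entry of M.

Since Q sits to the right of M, M = KQ⁻¹.
det Q = 4, so Q⁻¹ = [[1, 0, 1], [1/4, -3/4, -1], [1/2, 1/2, 1]].
M = KQ⁻¹ = [[26, -20, -40], [18, -6, -21]] · [[1, 0, 1], [1/4, -3/4, -1], [1/2, 1/2, 1]] = [[1, -5, 6], [6, -6, 3]].

-6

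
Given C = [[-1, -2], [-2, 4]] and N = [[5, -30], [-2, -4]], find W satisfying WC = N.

W = [[5, -5], [2, 0]]

C is on the right of W, so right-multiply by C⁻¹: W = NC⁻¹.
det C = -8, so C⁻¹ = [[-1/2, -1/4], [-1/4, 1/8]].
W = NC⁻¹ = [[5, -30], [-2, -4]] · [[-1/2, -1/4], [-1/4, 1/8]] = [[5, -5], [2, 0]].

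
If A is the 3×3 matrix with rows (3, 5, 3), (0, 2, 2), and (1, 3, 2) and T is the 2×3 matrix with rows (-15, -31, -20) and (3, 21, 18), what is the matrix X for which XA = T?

A is on the right of X, so right-multiply by A⁻¹: X = TA⁻¹.
det A = -2; the adjugate gives A⁻¹ = [[1, 1/2, -2], [-1, -3/2, 3], [1, 2, -3]].
X = TA⁻¹ = [[-15, -31, -20], [3, 21, 18]] · [[1, 1/2, -2], [-1, -3/2, 3], [1, 2, -3]] = [[-4, -1, -3], [0, 6, 3]].

X = [[-4, -1, -3], [0, 6, 3]]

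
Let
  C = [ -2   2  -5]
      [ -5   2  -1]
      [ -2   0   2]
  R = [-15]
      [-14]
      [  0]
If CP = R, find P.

P = [[1], [-4], [1]]

Left-multiplying both sides by C⁻¹ gives P = C⁻¹R.
det C = -4; the adjugate gives C⁻¹ = [[-1, 1, -2], [-3, 7/2, -23/4], [-1, 1, -3/2]].
P = C⁻¹R = [[-1, 1, -2], [-3, 7/2, -23/4], [-1, 1, -3/2]] · [[-15], [-14], [0]] = [[1], [-4], [1]].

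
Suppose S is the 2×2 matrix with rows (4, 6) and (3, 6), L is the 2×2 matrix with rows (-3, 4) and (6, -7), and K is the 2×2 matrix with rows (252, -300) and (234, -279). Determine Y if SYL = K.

Y = [[0, 3], [-2, 4]]

Y = S⁻¹KL⁻¹ (apply S⁻¹ on the left and L⁻¹ on the right).
det S = 6, so S⁻¹ = [[1, -1], [-1/2, 2/3]].
det L = -3; the adjugate gives L⁻¹ = [[7/3, 4/3], [2, 1]].
S⁻¹K = [[18, -21], [30, -36]].
Y = (S⁻¹K)L⁻¹ = [[0, 3], [-2, 4]].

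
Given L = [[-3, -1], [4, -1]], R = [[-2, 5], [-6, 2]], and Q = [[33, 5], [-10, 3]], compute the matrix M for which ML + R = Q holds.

ML = Q − R = [[35, 0], [-4, 1]].
Right-multiplying both sides by L⁻¹ gives M = (Q − R)L⁻¹.
det L = 7; the adjugate gives L⁻¹ = [[-1/7, 1/7], [-4/7, -3/7]].
M = (Q − R)L⁻¹ = [[-5, 5], [0, -1]].

M = [[-5, 5], [0, -1]]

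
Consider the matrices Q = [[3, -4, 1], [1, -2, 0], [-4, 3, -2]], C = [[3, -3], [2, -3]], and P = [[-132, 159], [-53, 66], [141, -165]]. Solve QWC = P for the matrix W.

Isolating W: multiply by Q⁻¹ from the left and C⁻¹ from the right, so W = Q⁻¹PC⁻¹.
det Q = -1, so Q⁻¹ = [[-4, 5, -2], [-2, 2, -1], [5, -7, 2]].
C has determinant -3; C⁻¹ = [[1, -1], [2/3, -1]].
Q⁻¹P = [[-19, 24], [17, -21], [-7, 3]].
W = (Q⁻¹P)C⁻¹ = [[-3, -5], [3, 4], [-5, 4]].

W = [[-3, -5], [3, 4], [-5, 4]]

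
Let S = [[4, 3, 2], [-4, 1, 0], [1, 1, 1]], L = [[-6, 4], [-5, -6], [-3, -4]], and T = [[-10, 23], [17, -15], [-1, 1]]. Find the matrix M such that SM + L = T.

SM = T − L = [[-4, 19], [22, -9], [2, 5]].
S is on the left of M, so left-multiply by S⁻¹: M = S⁻¹(T − L).
det S = 6; the adjugate gives S⁻¹ = [[1/6, -1/6, -1/3], [2/3, 1/3, -4/3], [-5/6, -1/6, 8/3]].
M = S⁻¹(T − L) = [[-5, 3], [2, 3], [5, -1]].

M = [[-5, 3], [2, 3], [5, -1]]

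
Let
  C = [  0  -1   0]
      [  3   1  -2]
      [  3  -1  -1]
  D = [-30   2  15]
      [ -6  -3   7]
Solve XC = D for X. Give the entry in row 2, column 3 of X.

C is on the right of X, so right-multiply by C⁻¹: X = DC⁻¹.
det C = 3; the adjugate gives C⁻¹ = [[-1, -1/3, 2/3], [-1, 0, 0], [-2, -1, 1]].
X = DC⁻¹ = [[-30, 2, 15], [-6, -3, 7]] · [[-1, -1/3, 2/3], [-1, 0, 0], [-2, -1, 1]] = [[-2, -5, -5], [-5, -5, 3]].

3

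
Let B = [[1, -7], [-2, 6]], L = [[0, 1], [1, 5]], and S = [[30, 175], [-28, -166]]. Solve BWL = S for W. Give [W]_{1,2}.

Isolating W: multiply by B⁻¹ from the left and L⁻¹ from the right, so W = B⁻¹SL⁻¹.
det B = -8; the adjugate gives B⁻¹ = [[-3/4, -7/8], [-1/4, -1/8]].
det L = -1, so L⁻¹ = [[-5, 1], [1, 0]].
B⁻¹S = [[2, 14], [-4, -23]].
W = (B⁻¹S)L⁻¹ = [[4, 2], [-3, -4]].

2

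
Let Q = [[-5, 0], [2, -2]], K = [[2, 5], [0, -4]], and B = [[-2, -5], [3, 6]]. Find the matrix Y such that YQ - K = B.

YQ = B + K = [[0, 0], [3, 2]].
Q is on the right of Y, so right-multiply by Q⁻¹: Y = (B + K)Q⁻¹.
det Q = 10; the adjugate gives Q⁻¹ = [[-1/5, 0], [-1/5, -1/2]].
Y = (B + K)Q⁻¹ = [[0, 0], [-1, -1]].

Y = [[0, 0], [-1, -1]]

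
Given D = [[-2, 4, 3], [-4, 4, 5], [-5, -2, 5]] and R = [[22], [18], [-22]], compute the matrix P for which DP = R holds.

Left-multiplying both sides by D⁻¹ gives P = D⁻¹R.
det D = 4; the adjugate gives D⁻¹ = [[15/2, -13/2, 2], [-5/4, 5/4, -1/2], [7, -6, 2]].
P = D⁻¹R = [[15/2, -13/2, 2], [-5/4, 5/4, -1/2], [7, -6, 2]] · [[22], [18], [-22]] = [[4], [6], [2]].

P = [[4], [6], [2]]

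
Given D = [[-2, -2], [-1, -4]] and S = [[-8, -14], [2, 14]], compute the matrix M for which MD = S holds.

D is on the right of M, so right-multiply by D⁻¹: M = SD⁻¹.
det D = 6, so D⁻¹ = [[-2/3, 1/3], [1/6, -1/3]].
M = SD⁻¹ = [[-8, -14], [2, 14]] · [[-2/3, 1/3], [1/6, -1/3]] = [[3, 2], [1, -4]].

M = [[3, 2], [1, -4]]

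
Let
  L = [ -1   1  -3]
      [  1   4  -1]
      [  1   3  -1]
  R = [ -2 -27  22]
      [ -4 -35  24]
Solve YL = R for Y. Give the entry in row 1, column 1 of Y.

-5

Since L sits to the right of Y, Y = RL⁻¹.
det L = 4; the adjugate gives L⁻¹ = [[-1/4, -2, 11/4], [0, 1, -1], [-1/4, 1, -5/4]].
Y = RL⁻¹ = [[-2, -27, 22], [-4, -35, 24]] · [[-1/4, -2, 11/4], [0, 1, -1], [-1/4, 1, -5/4]] = [[-5, -1, -6], [-5, -3, -6]].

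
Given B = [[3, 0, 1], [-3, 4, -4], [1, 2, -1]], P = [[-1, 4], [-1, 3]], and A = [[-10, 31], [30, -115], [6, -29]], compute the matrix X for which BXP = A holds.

X = [[-1, 3], [-3, 1], [4, 0]]

Left-multiply by B⁻¹ and right-multiply by P⁻¹: X = B⁻¹AP⁻¹.
det B = 2, so B⁻¹ = [[2, 1, -2], [-7/2, -2, 9/2], [-5, -3, 6]].
det P = 1, so P⁻¹ = [[3, -4], [1, -1]].
B⁻¹A = [[-2, 5], [2, -9], [-4, 16]].
X = (B⁻¹A)P⁻¹ = [[-1, 3], [-3, 1], [4, 0]].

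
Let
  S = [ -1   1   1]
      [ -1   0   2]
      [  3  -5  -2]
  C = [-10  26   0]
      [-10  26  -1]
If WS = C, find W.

W = [[-4, -4, -6], [1, -6, -5]]

Since S sits to the right of W, W = CS⁻¹.
S has determinant -1; S⁻¹ = [[-10, 3, -2], [-4, 1, -1], [-5, 2, -1]].
W = CS⁻¹ = [[-10, 26, 0], [-10, 26, -1]] · [[-10, 3, -2], [-4, 1, -1], [-5, 2, -1]] = [[-4, -4, -6], [1, -6, -5]].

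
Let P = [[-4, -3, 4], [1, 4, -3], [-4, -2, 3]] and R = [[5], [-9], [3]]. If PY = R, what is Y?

Left-multiplying both sides by P⁻¹ gives Y = P⁻¹R.
det P = 5; the adjugate gives P⁻¹ = [[6/5, 1/5, -7/5], [9/5, 4/5, -8/5], [14/5, 4/5, -13/5]].
Y = P⁻¹R = [[6/5, 1/5, -7/5], [9/5, 4/5, -8/5], [14/5, 4/5, -13/5]] · [[5], [-9], [3]] = [[0], [-3], [-1]].

Y = [[0], [-3], [-1]]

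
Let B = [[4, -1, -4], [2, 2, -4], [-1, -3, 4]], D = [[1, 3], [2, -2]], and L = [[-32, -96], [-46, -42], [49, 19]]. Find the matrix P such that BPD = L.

Left-multiply by B⁻¹ and right-multiply by D⁻¹: P = B⁻¹LD⁻¹.
det B = 4; the adjugate gives B⁻¹ = [[-1, 4, 3], [-1, 3, 2], [-1, 13/4, 5/2]].
D has determinant -8; D⁻¹ = [[1/4, 3/8], [1/4, -1/8]].
B⁻¹L = [[-5, -15], [-8, 8], [5, 7]].
P = (B⁻¹L)D⁻¹ = [[-5, 0], [0, -4], [3, 1]].

P = [[-5, 0], [0, -4], [3, 1]]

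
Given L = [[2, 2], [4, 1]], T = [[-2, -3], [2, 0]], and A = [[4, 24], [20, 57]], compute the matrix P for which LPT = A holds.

P = L⁻¹AT⁻¹ (apply L⁻¹ on the left and T⁻¹ on the right).
L has determinant -6; L⁻¹ = [[-1/6, 1/3], [2/3, -1/3]].
det T = 6, so T⁻¹ = [[0, 1/2], [-1/3, -1/3]].
L⁻¹A = [[6, 15], [-4, -3]].
P = (L⁻¹A)T⁻¹ = [[-5, -2], [1, -1]].

P = [[-5, -2], [1, -1]]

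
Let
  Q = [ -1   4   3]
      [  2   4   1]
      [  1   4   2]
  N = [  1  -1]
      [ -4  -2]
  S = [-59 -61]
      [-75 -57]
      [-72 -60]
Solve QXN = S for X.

X = [[-2, 2], [4, 4], [1, 2]]

Isolating X: multiply by Q⁻¹ from the left and N⁻¹ from the right, so X = Q⁻¹SN⁻¹.
Q has determinant -4; Q⁻¹ = [[-1, -1, 2], [3/4, 5/4, -7/4], [-1, -2, 3]].
N has determinant -6; N⁻¹ = [[1/3, -1/6], [-2/3, -1/6]].
Q⁻¹S = [[-10, -2], [-12, -12], [-7, -5]].
X = (Q⁻¹S)N⁻¹ = [[-2, 2], [4, 4], [1, 2]].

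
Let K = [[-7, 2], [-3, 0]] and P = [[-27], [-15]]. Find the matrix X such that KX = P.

X = [[5], [4]]

Since K multiplies X on the left, X = K⁻¹P.
det K = 6, so K⁻¹ = [[0, -1/3], [1/2, -7/6]].
X = K⁻¹P = [[0, -1/3], [1/2, -7/6]] · [[-27], [-15]] = [[5], [4]].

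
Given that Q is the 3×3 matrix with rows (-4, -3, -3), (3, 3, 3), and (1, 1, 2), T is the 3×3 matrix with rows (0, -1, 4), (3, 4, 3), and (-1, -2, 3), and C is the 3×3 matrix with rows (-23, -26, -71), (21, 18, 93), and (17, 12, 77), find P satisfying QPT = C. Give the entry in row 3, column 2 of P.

5

P = Q⁻¹CT⁻¹ (apply Q⁻¹ on the left and T⁻¹ on the right).
Q has determinant -3; Q⁻¹ = [[-1, -1, 0], [1, 5/3, -1], [0, -1/3, 1]].
T has determinant 4; T⁻¹ = [[9/2, -5/4, -19/4], [-3, 1, 3], [-1/2, 1/4, 3/4]].
Q⁻¹C = [[2, 8, -22], [-5, -8, 7], [10, 6, 46]].
P = (Q⁻¹C)T⁻¹ = [[-4, 0, -2], [-2, 0, 5], [4, 5, 5]].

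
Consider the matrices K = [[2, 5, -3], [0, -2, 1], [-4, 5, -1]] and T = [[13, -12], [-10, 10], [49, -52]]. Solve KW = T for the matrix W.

W = [[-6, 6], [5, -6], [0, -2]]

Since K multiplies W on the left, W = K⁻¹T.
K has determinant -2; K⁻¹ = [[3/2, 5, 1/2], [2, 7, 1], [4, 15, 2]].
W = K⁻¹T = [[3/2, 5, 1/2], [2, 7, 1], [4, 15, 2]] · [[13, -12], [-10, 10], [49, -52]] = [[-6, 6], [5, -6], [0, -2]].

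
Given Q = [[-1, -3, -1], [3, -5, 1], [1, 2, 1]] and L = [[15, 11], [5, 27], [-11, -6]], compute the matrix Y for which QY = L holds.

Y = [[-6, -1], [-4, -5], [3, 5]]

Since Q multiplies Y on the left, Y = Q⁻¹L.
det Q = 2; the adjugate gives Q⁻¹ = [[-7/2, 1/2, -4], [-1, 0, -1], [11/2, -1/2, 7]].
Y = Q⁻¹L = [[-7/2, 1/2, -4], [-1, 0, -1], [11/2, -1/2, 7]] · [[15, 11], [5, 27], [-11, -6]] = [[-6, -1], [-4, -5], [3, 5]].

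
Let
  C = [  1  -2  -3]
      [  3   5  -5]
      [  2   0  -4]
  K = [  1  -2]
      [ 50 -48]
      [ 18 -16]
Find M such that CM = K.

Left-multiplying both sides by C⁻¹ gives M = C⁻¹K.
det C = 6, so C⁻¹ = [[-10/3, -4/3, 25/6], [1/3, 1/3, -2/3], [-5/3, -2/3, 11/6]].
M = C⁻¹K = [[-10/3, -4/3, 25/6], [1/3, 1/3, -2/3], [-5/3, -2/3, 11/6]] · [[1, -2], [50, -48], [18, -16]] = [[5, 4], [5, -6], [-2, 6]].

M = [[5, 4], [5, -6], [-2, 6]]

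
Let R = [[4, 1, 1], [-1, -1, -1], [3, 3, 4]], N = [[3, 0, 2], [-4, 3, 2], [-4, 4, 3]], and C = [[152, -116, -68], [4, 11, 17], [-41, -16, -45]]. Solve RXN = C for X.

X = [[4, -5, -5], [-5, 5, -2], [-3, 3, 2]]

Left-multiply by R⁻¹ and right-multiply by N⁻¹: X = R⁻¹CN⁻¹.
det R = -3, so R⁻¹ = [[1/3, 1/3, 0], [-1/3, -13/3, -1], [0, 3, 1]].
N has determinant -5; N⁻¹ = [[-1/5, -8/5, 6/5], [-4/5, -17/5, 14/5], [4/5, 12/5, -9/5]].
R⁻¹C = [[52, -35, -17], [-27, 7, -6], [-29, 17, 6]].
X = (R⁻¹C)N⁻¹ = [[4, -5, -5], [-5, 5, -2], [-3, 3, 2]].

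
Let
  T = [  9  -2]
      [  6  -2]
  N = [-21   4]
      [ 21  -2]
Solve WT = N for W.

T is on the right of W, so right-multiply by T⁻¹: W = NT⁻¹.
det T = -6; the adjugate gives T⁻¹ = [[1/3, -1/3], [1, -3/2]].
W = NT⁻¹ = [[-21, 4], [21, -2]] · [[1/3, -1/3], [1, -3/2]] = [[-3, 1], [5, -4]].

W = [[-3, 1], [5, -4]]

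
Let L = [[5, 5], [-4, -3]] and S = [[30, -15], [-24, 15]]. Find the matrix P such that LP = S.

L is on the left of P, so left-multiply by L⁻¹: P = L⁻¹S.
det L = 5, so L⁻¹ = [[-3/5, -1], [4/5, 1]].
P = L⁻¹S = [[-3/5, -1], [4/5, 1]] · [[30, -15], [-24, 15]] = [[6, -6], [0, 3]].

P = [[6, -6], [0, 3]]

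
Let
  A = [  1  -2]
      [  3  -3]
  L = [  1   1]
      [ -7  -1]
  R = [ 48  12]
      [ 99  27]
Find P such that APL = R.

Isolating P: multiply by A⁻¹ from the left and L⁻¹ from the right, so P = A⁻¹RL⁻¹.
A has determinant 3; A⁻¹ = [[-1, 2/3], [-1, 1/3]].
det L = 6; the adjugate gives L⁻¹ = [[-1/6, -1/6], [7/6, 1/6]].
A⁻¹R = [[18, 6], [-15, -3]].
P = (A⁻¹R)L⁻¹ = [[4, -2], [-1, 2]].

P = [[4, -2], [-1, 2]]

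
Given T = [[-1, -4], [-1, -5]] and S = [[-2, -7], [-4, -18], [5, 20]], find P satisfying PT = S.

P = [[3, -1], [2, 2], [-5, 0]]

T is on the right of P, so right-multiply by T⁻¹: P = ST⁻¹.
det T = 1; the adjugate gives T⁻¹ = [[-5, 4], [1, -1]].
P = ST⁻¹ = [[-2, -7], [-4, -18], [5, 20]] · [[-5, 4], [1, -1]] = [[3, -1], [2, 2], [-5, 0]].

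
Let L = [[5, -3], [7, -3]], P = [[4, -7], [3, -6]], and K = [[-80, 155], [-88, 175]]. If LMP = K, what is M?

M = [[2, -4], [5, 0]]

Isolating M: multiply by L⁻¹ from the left and P⁻¹ from the right, so M = L⁻¹KP⁻¹.
det L = 6, so L⁻¹ = [[-1/2, 1/2], [-7/6, 5/6]].
det P = -3, so P⁻¹ = [[2, -7/3], [1, -4/3]].
L⁻¹K = [[-4, 10], [20, -35]].
M = (L⁻¹K)P⁻¹ = [[2, -4], [5, 0]].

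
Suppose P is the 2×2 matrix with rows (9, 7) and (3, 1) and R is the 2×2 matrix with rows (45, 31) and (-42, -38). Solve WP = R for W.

Right-multiplying both sides by P⁻¹ gives W = RP⁻¹.
det P = -12, so P⁻¹ = [[-1/12, 7/12], [1/4, -3/4]].
W = RP⁻¹ = [[45, 31], [-42, -38]] · [[-1/12, 7/12], [1/4, -3/4]] = [[4, 3], [-6, 4]].

W = [[4, 3], [-6, 4]]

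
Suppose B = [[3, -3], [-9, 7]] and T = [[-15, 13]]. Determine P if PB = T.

P = [[-2, 1]]

Right-multiplying both sides by B⁻¹ gives P = TB⁻¹.
B has determinant -6; B⁻¹ = [[-7/6, -1/2], [-3/2, -1/2]].
P = TB⁻¹ = [[-15, 13]] · [[-7/6, -1/2], [-3/2, -1/2]] = [[-2, 1]].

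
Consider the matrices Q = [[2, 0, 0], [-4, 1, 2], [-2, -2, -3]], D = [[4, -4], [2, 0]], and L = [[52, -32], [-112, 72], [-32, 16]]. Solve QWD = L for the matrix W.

Left-multiply by Q⁻¹ and right-multiply by D⁻¹: W = Q⁻¹LD⁻¹.
Q has determinant 2; Q⁻¹ = [[1/2, 0, 0], [-8, -3, -2], [5, 2, 1]].
det D = 8, so D⁻¹ = [[0, 1/2], [-1/4, 1/2]].
Q⁻¹L = [[26, -16], [-16, 8], [4, 0]].
W = (Q⁻¹L)D⁻¹ = [[4, 5], [-2, -4], [0, 2]].

W = [[4, 5], [-2, -4], [0, 2]]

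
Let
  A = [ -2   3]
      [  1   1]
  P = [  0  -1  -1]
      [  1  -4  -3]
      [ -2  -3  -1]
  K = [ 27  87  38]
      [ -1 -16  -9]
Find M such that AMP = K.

M = [[-4, 4, 5], [2, -1, -3]]

Left-multiply by A⁻¹ and right-multiply by P⁻¹: M = A⁻¹KP⁻¹.
det A = -5, so A⁻¹ = [[-1/5, 3/5], [1/5, 2/5]].
P has determinant 4; P⁻¹ = [[-5/4, 1/2, -1/4], [7/4, -1/2, -1/4], [-11/4, 1/2, 1/4]].
A⁻¹K = [[-6, -27, -13], [5, 11, 4]].
M = (A⁻¹K)P⁻¹ = [[-4, 4, 5], [2, -1, -3]].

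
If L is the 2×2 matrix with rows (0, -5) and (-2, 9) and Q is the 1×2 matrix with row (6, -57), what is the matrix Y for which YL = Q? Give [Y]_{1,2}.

-3

Right-multiplying both sides by L⁻¹ gives Y = QL⁻¹.
L has determinant -10; L⁻¹ = [[-9/10, -1/2], [-1/5, 0]].
Y = QL⁻¹ = [[6, -57]] · [[-9/10, -1/2], [-1/5, 0]] = [[6, -3]].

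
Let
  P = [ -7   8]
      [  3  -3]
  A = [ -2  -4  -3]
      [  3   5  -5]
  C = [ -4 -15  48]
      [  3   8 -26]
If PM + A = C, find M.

M = [[-2, -3, -5], [-2, -4, 2]]

PM = C − A = [[-2, -11, 51], [0, 3, -21]].
Left-multiplying both sides by P⁻¹ gives M = P⁻¹(C − A).
det P = -3, so P⁻¹ = [[1, 8/3], [1, 7/3]].
M = P⁻¹(C − A) = [[-2, -3, -5], [-2, -4, 2]].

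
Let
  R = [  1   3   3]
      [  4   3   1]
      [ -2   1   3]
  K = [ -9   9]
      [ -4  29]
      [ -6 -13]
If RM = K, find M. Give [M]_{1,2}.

6

R is on the left of M, so left-multiply by R⁻¹: M = R⁻¹K.
R has determinant -4; R⁻¹ = [[-2, 3/2, 3/2], [7/2, -9/4, -11/4], [-5/2, 7/4, 9/4]].
M = R⁻¹K = [[-2, 3/2, 3/2], [7/2, -9/4, -11/4], [-5/2, 7/4, 9/4]] · [[-9, 9], [-4, 29], [-6, -13]] = [[3, 6], [-6, 2], [2, -1]].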